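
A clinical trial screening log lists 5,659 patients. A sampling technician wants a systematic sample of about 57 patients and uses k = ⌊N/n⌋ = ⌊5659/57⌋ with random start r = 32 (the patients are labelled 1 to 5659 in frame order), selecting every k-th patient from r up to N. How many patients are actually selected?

k = ⌊5659/57⌋ = 99
Achieved size = ⌊(5659 − 32)/99⌋ + 1 = ⌊5627/99⌋ + 1 = 56 + 1 = 57
(last selection: 32 + 56×99 = 5576 ≤ 5659; next would be 5675 > 5659)

57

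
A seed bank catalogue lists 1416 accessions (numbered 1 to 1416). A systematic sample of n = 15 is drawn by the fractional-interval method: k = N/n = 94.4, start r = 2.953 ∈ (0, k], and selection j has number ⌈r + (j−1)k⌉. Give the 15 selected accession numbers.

3, 98, 192, 287, 381, 475, 570, 664, 759, 853, 947, 1042, 1136, 1231, 1325

j=1: r + 0k = 2.953 → ⌈·⌉ = 3
j=2: r + 1k = 97.353 → ⌈·⌉ = 98
j=3: r + 2k = 191.753 → ⌈·⌉ = 192
j=4: r + 3k = 286.153 → ⌈·⌉ = 287
j=5: r + 4k = 380.553 → ⌈·⌉ = 381
j=6: r + 5k = 474.953 → ⌈·⌉ = 475
j=7: r + 6k = 569.353 → ⌈·⌉ = 570
j=8: r + 7k = 663.753 → ⌈·⌉ = 664
j=9: r + 8k = 758.153 → ⌈·⌉ = 759
j=10: r + 9k = 852.553 → ⌈·⌉ = 853
j=11: r + 10k = 946.953 → ⌈·⌉ = 947
j=12: r + 11k = 1041.353 → ⌈·⌉ = 1042
j=13: r + 12k = 1135.753 → ⌈·⌉ = 1136
j=14: r + 13k = 1230.153 → ⌈·⌉ = 1231
j=15: r + 14k = 1324.553 → ⌈·⌉ = 1325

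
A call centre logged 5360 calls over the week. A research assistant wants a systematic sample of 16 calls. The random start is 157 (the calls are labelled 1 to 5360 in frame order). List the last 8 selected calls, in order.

2837, 3172, 3507, 3842, 4177, 4512, 4847, 5182

k = N/n = 5360/16 = 335
9th selection = 157 + 8×335 = 2837
10th: 2837 + 335 = 3172
11th: 3172 + 335 = 3507
12th: 3507 + 335 = 3842
13th: 3842 + 335 = 4177
14th: 4177 + 335 = 4512
15th: 4512 + 335 = 4847
16th: 4847 + 335 = 5182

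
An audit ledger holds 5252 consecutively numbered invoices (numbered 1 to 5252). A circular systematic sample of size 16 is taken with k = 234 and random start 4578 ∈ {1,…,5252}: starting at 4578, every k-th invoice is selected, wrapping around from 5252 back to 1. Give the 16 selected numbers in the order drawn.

4578, 4812, 5046, 28, 262, 496, 730, 964, 1198, 1432, 1666, 1900, 2134, 2368, 2602, 2836

Selection 1: 4578
Selection 2: 4578 + 234 = 4812
Selection 3: 4812 + 234 = 5046
Selection 4: 5046 + 234 = 5280 → 5280 − 5252 = 28
Selection 5: 28 + 234 = 262
Selection 6: 262 + 234 = 496
Selection 7: 496 + 234 = 730
Selection 8: 730 + 234 = 964
Selection 9: 964 + 234 = 1198
Selection 10: 1198 + 234 = 1432
Selection 11: 1432 + 234 = 1666
Selection 12: 1666 + 234 = 1900
Selection 13: 1900 + 234 = 2134
Selection 14: 2134 + 234 = 2368
Selection 15: 2368 + 234 = 2602
Selection 16: 2602 + 234 = 2836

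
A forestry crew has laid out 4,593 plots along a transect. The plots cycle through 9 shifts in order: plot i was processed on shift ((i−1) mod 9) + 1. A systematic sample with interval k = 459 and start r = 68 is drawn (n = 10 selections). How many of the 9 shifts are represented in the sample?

Consecutive selections differ by k = 459, so their shift numbers differ by 459 mod 9 = 0.
gcd(459, 9) = 9, so the sample visits 9/9 = 1 distinct residues mod 9.
Start 68 is shift 5; the shifts hit are 5.

1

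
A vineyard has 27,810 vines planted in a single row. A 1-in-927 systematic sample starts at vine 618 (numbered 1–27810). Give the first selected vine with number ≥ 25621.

k = 927
Steps past start: ⌈(25621 − 618)/927⌉ = ⌈25003/927⌉ = 27
Selected vine: 618 + 27×927 = 25647

25647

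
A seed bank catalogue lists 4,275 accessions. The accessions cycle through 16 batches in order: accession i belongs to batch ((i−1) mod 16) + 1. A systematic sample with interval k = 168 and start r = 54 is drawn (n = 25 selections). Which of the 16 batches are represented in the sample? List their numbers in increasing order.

6, 14

Consecutive selections differ by k = 168, so their batch numbers differ by 168 mod 16 = 8.
gcd(168, 16) = 8, so the sample visits 16/8 = 2 distinct residues mod 16.
Start 54 is batch 6; the batches hit are 6, 14.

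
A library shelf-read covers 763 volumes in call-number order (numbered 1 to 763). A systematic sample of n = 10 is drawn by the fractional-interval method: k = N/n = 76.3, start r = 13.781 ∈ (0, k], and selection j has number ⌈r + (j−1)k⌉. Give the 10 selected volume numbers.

14, 91, 167, 243, 319, 396, 472, 548, 625, 701

j=1: r + 0k = 13.781 → ⌈·⌉ = 14
j=2: r + 1k = 90.081 → ⌈·⌉ = 91
j=3: r + 2k = 166.381 → ⌈·⌉ = 167
j=4: r + 3k = 242.681 → ⌈·⌉ = 243
j=5: r + 4k = 318.981 → ⌈·⌉ = 319
j=6: r + 5k = 395.281 → ⌈·⌉ = 396
j=7: r + 6k = 471.581 → ⌈·⌉ = 472
j=8: r + 7k = 547.881 → ⌈·⌉ = 548
j=9: r + 8k = 624.181 → ⌈·⌉ = 625
j=10: r + 9k = 700.481 → ⌈·⌉ = 701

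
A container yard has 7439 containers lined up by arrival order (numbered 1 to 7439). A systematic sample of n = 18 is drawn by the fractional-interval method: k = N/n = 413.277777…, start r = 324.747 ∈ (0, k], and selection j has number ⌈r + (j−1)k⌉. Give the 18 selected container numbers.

j=1: r + 0k = 324.747 → ⌈·⌉ = 325
j=2: r + 1k = 738.024777… → ⌈·⌉ = 739
j=3: r + 2k = 1151.302555… → ⌈·⌉ = 1152
j=4: r + 3k = 1564.580333… → ⌈·⌉ = 1565
j=5: r + 4k = 1977.858111… → ⌈·⌉ = 1978
j=6: r + 5k = 2391.135888… → ⌈·⌉ = 2392
j=7: r + 6k = 2804.413666… → ⌈·⌉ = 2805
j=8: r + 7k = 3217.691444… → ⌈·⌉ = 3218
j=9: r + 8k = 3630.969222… → ⌈·⌉ = 3631
j=10: r + 9k = 4044.247 → ⌈·⌉ = 4045
j=11: r + 10k = 4457.524777… → ⌈·⌉ = 4458
j=12: r + 11k = 4870.802555… → ⌈·⌉ = 4871
j=13: r + 12k = 5284.080333… → ⌈·⌉ = 5285
j=14: r + 13k = 5697.358111… → ⌈·⌉ = 5698
j=15: r + 14k = 6110.635888… → ⌈·⌉ = 6111
j=16: r + 15k = 6523.913666… → ⌈·⌉ = 6524
j=17: r + 16k = 6937.191444… → ⌈·⌉ = 6938
j=18: r + 17k = 7350.469222… → ⌈·⌉ = 7351

325, 739, 1152, 1565, 1978, 2392, 2805, 3218, 3631, 4045, 4458, 4871, 5285, 5698, 6111, 6524, 6938, 7351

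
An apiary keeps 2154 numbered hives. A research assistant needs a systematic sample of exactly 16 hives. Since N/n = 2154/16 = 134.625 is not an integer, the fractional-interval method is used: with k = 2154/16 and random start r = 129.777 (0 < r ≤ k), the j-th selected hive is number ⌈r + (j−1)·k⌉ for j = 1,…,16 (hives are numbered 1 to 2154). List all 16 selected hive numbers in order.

130, 265, 400, 534, 669, 803, 938, 1073, 1207, 1342, 1477, 1611, 1746, 1880, 2015, 2150

j=1: r + 0k = 129.777 → ⌈·⌉ = 130
j=2: r + 1k = 264.402 → ⌈·⌉ = 265
j=3: r + 2k = 399.027 → ⌈·⌉ = 400
j=4: r + 3k = 533.652 → ⌈·⌉ = 534
j=5: r + 4k = 668.277 → ⌈·⌉ = 669
j=6: r + 5k = 802.902 → ⌈·⌉ = 803
j=7: r + 6k = 937.527 → ⌈·⌉ = 938
j=8: r + 7k = 1072.152 → ⌈·⌉ = 1073
j=9: r + 8k = 1206.777 → ⌈·⌉ = 1207
j=10: r + 9k = 1341.402 → ⌈·⌉ = 1342
j=11: r + 10k = 1476.027 → ⌈·⌉ = 1477
j=12: r + 11k = 1610.652 → ⌈·⌉ = 1611
j=13: r + 12k = 1745.277 → ⌈·⌉ = 1746
j=14: r + 13k = 1879.902 → ⌈·⌉ = 1880
j=15: r + 14k = 2014.527 → ⌈·⌉ = 2015
j=16: r + 15k = 2149.152 → ⌈·⌉ = 2150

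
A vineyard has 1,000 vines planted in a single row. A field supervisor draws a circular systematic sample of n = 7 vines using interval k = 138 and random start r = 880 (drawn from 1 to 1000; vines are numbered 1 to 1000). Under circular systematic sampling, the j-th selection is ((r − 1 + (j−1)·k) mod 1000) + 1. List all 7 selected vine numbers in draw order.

Selection 1: 880
Selection 2: 880 + 138 = 1018 → 1018 − 1000 = 18
Selection 3: 18 + 138 = 156
Selection 4: 156 + 138 = 294
Selection 5: 294 + 138 = 432
Selection 6: 432 + 138 = 570
Selection 7: 570 + 138 = 708

880, 18, 156, 294, 432, 570, 708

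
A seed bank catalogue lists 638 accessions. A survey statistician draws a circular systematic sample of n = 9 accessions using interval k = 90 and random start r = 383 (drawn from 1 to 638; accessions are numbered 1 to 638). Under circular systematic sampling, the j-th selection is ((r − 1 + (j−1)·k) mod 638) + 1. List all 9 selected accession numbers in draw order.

Selection 1: 383
Selection 2: 383 + 90 = 473
Selection 3: 473 + 90 = 563
Selection 4: 563 + 90 = 653 → 653 − 638 = 15
Selection 5: 15 + 90 = 105
Selection 6: 105 + 90 = 195
Selection 7: 195 + 90 = 285
Selection 8: 285 + 90 = 375
Selection 9: 375 + 90 = 465

383, 473, 563, 15, 105, 195, 285, 375, 465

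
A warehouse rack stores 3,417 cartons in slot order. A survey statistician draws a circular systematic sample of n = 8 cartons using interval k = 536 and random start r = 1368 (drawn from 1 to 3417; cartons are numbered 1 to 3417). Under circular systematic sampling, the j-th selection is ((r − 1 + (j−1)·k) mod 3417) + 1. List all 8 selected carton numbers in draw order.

1368, 1904, 2440, 2976, 95, 631, 1167, 1703

Selection 1: 1368
Selection 2: 1368 + 536 = 1904
Selection 3: 1904 + 536 = 2440
Selection 4: 2440 + 536 = 2976
Selection 5: 2976 + 536 = 3512 → 3512 − 3417 = 95
Selection 6: 95 + 536 = 631
Selection 7: 631 + 536 = 1167
Selection 8: 1167 + 536 = 1703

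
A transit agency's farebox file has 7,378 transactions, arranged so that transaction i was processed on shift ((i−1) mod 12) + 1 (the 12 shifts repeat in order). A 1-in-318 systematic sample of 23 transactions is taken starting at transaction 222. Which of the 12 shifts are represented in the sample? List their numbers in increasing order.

6, 12

Consecutive selections differ by k = 318, so their shift numbers differ by 318 mod 12 = 6.
gcd(318, 12) = 6, so the sample visits 12/6 = 2 distinct residues mod 12.
Start 222 is shift 6; the shifts hit are 6, 12.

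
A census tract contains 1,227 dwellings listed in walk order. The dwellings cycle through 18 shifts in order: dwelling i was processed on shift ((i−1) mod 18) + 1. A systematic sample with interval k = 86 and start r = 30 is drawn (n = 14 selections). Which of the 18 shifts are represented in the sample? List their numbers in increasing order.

Consecutive selections differ by k = 86, so their shift numbers differ by 86 mod 18 = 14.
gcd(86, 18) = 2, so the sample visits 18/2 = 9 distinct residues mod 18.
Start 30 is shift 12; the shifts hit are 2, 4, 6, 8, 10, 12, 14, 16, 18.

2, 4, 6, 8, 10, 12, 14, 16, 18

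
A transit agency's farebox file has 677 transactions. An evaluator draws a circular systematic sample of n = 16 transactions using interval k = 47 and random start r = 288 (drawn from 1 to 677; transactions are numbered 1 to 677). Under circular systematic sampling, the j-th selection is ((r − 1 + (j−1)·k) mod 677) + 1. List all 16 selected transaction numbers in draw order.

288, 335, 382, 429, 476, 523, 570, 617, 664, 34, 81, 128, 175, 222, 269, 316

Selection 1: 288
Selection 2: 288 + 47 = 335
Selection 3: 335 + 47 = 382
Selection 4: 382 + 47 = 429
Selection 5: 429 + 47 = 476
Selection 6: 476 + 47 = 523
Selection 7: 523 + 47 = 570
Selection 8: 570 + 47 = 617
Selection 9: 617 + 47 = 664
Selection 10: 664 + 47 = 711 → 711 − 677 = 34
Selection 11: 34 + 47 = 81
Selection 12: 81 + 47 = 128
Selection 13: 128 + 47 = 175
Selection 14: 175 + 47 = 222
Selection 15: 222 + 47 = 269
Selection 16: 269 + 47 = 316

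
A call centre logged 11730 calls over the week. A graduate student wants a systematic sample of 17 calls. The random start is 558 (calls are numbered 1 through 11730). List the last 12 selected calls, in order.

k = N/n = 11730/17 = 690
6th selection = 558 + 5×690 = 4008
7th: 4008 + 690 = 4698
8th: 4698 + 690 = 5388
9th: 5388 + 690 = 6078
10th: 6078 + 690 = 6768
11th: 6768 + 690 = 7458
12th: 7458 + 690 = 8148
13th: 8148 + 690 = 8838
14th: 8838 + 690 = 9528
15th: 9528 + 690 = 10218
16th: 10218 + 690 = 10908
17th: 10908 + 690 = 11598

4008, 4698, 5388, 6078, 6768, 7458, 8148, 8838, 9528, 10218, 10908, 11598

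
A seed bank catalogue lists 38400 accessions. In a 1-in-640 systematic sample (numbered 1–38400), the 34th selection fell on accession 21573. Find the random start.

k = 640
r = 21573 − (34−1)×640 = 21573 − 21120 = 453

453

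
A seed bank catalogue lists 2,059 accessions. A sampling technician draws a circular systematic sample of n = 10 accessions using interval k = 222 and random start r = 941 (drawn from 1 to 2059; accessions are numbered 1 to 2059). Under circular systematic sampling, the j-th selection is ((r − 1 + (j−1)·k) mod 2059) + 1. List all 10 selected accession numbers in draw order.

941, 1163, 1385, 1607, 1829, 2051, 214, 436, 658, 880

Selection 1: 941
Selection 2: 941 + 222 = 1163
Selection 3: 1163 + 222 = 1385
Selection 4: 1385 + 222 = 1607
Selection 5: 1607 + 222 = 1829
Selection 6: 1829 + 222 = 2051
Selection 7: 2051 + 222 = 2273 → 2273 − 2059 = 214
Selection 8: 214 + 222 = 436
Selection 9: 436 + 222 = 658
Selection 10: 658 + 222 = 880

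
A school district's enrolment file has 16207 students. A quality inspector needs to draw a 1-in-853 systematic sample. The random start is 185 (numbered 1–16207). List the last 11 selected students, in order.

7009, 7862, 8715, 9568, 10421, 11274, 12127, 12980, 13833, 14686, 15539

9th selection = 185 + 8×853 = 7009
10th: 7009 + 853 = 7862
11th: 7862 + 853 = 8715
12th: 8715 + 853 = 9568
13th: 9568 + 853 = 10421
14th: 10421 + 853 = 11274
15th: 11274 + 853 = 12127
16th: 12127 + 853 = 12980
17th: 12980 + 853 = 13833
18th: 13833 + 853 = 14686
19th: 14686 + 853 = 15539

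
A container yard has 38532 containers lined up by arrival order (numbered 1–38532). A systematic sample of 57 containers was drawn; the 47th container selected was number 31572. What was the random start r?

k = 38532/57 = 676
r = 31572 − (47−1)×676 = 31572 − 31096 = 476

476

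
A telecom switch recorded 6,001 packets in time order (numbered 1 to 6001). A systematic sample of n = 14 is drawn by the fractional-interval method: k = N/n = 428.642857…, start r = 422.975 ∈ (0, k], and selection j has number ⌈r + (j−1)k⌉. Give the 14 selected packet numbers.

j=1: r + 0k = 422.975 → ⌈·⌉ = 423
j=2: r + 1k = 851.617857… → ⌈·⌉ = 852
j=3: r + 2k = 1280.260714… → ⌈·⌉ = 1281
j=4: r + 3k = 1708.903571… → ⌈·⌉ = 1709
j=5: r + 4k = 2137.546428… → ⌈·⌉ = 2138
j=6: r + 5k = 2566.189285… → ⌈·⌉ = 2567
j=7: r + 6k = 2994.832142… → ⌈·⌉ = 2995
j=8: r + 7k = 3423.475 → ⌈·⌉ = 3424
j=9: r + 8k = 3852.117857… → ⌈·⌉ = 3853
j=10: r + 9k = 4280.760714… → ⌈·⌉ = 4281
j=11: r + 10k = 4709.403571… → ⌈·⌉ = 4710
j=12: r + 11k = 5138.046428… → ⌈·⌉ = 5139
j=13: r + 12k = 5566.689285… → ⌈·⌉ = 5567
j=14: r + 13k = 5995.332142… → ⌈·⌉ = 5996

423, 852, 1281, 1709, 2138, 2567, 2995, 3424, 3853, 4281, 4710, 5139, 5567, 5996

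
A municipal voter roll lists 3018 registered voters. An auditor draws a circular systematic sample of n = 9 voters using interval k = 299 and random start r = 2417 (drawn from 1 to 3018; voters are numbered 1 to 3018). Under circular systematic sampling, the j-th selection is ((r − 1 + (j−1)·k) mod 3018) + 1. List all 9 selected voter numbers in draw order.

2417, 2716, 3015, 296, 595, 894, 1193, 1492, 1791

Selection 1: 2417
Selection 2: 2417 + 299 = 2716
Selection 3: 2716 + 299 = 3015
Selection 4: 3015 + 299 = 3314 → 3314 − 3018 = 296
Selection 5: 296 + 299 = 595
Selection 6: 595 + 299 = 894
Selection 7: 894 + 299 = 1193
Selection 8: 1193 + 299 = 1492
Selection 9: 1492 + 299 = 1791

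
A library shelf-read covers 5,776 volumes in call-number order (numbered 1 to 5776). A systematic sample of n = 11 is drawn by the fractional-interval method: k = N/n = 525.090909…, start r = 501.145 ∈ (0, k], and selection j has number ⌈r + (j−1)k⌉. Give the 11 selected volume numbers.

502, 1027, 1552, 2077, 2602, 3127, 3652, 4177, 4702, 5227, 5753

j=1: r + 0k = 501.145 → ⌈·⌉ = 502
j=2: r + 1k = 1026.235909… → ⌈·⌉ = 1027
j=3: r + 2k = 1551.326818… → ⌈·⌉ = 1552
j=4: r + 3k = 2076.417727… → ⌈·⌉ = 2077
j=5: r + 4k = 2601.508636… → ⌈·⌉ = 2602
j=6: r + 5k = 3126.599545… → ⌈·⌉ = 3127
j=7: r + 6k = 3651.690454… → ⌈·⌉ = 3652
j=8: r + 7k = 4176.781363… → ⌈·⌉ = 4177
j=9: r + 8k = 4701.872272… → ⌈·⌉ = 4702
j=10: r + 9k = 5226.963181… → ⌈·⌉ = 5227
j=11: r + 10k = 5752.054090… → ⌈·⌉ = 5753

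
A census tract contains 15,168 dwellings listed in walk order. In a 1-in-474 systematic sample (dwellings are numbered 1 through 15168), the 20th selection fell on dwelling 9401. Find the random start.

395

k = 474
r = 9401 − (20−1)×474 = 9401 − 9006 = 395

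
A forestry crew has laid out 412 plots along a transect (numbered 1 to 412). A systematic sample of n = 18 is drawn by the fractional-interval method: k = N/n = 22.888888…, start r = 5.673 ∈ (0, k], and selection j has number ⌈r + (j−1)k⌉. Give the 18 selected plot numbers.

6, 29, 52, 75, 98, 121, 144, 166, 189, 212, 235, 258, 281, 304, 327, 350, 372, 395

j=1: r + 0k = 5.673 → ⌈·⌉ = 6
j=2: r + 1k = 28.561888… → ⌈·⌉ = 29
j=3: r + 2k = 51.450777… → ⌈·⌉ = 52
j=4: r + 3k = 74.339666… → ⌈·⌉ = 75
j=5: r + 4k = 97.228555… → ⌈·⌉ = 98
j=6: r + 5k = 120.117444… → ⌈·⌉ = 121
j=7: r + 6k = 143.006333… → ⌈·⌉ = 144
j=8: r + 7k = 165.895222… → ⌈·⌉ = 166
j=9: r + 8k = 188.784111… → ⌈·⌉ = 189
j=10: r + 9k = 211.673 → ⌈·⌉ = 212
j=11: r + 10k = 234.561888… → ⌈·⌉ = 235
j=12: r + 11k = 257.450777… → ⌈·⌉ = 258
j=13: r + 12k = 280.339666… → ⌈·⌉ = 281
j=14: r + 13k = 303.228555… → ⌈·⌉ = 304
j=15: r + 14k = 326.117444… → ⌈·⌉ = 327
j=16: r + 15k = 349.006333… → ⌈·⌉ = 350
j=17: r + 16k = 371.895222… → ⌈·⌉ = 372
j=18: r + 17k = 394.784111… → ⌈·⌉ = 395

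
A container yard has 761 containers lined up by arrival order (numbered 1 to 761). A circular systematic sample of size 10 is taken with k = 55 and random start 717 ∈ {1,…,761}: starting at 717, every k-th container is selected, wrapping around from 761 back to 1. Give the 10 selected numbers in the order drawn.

717, 11, 66, 121, 176, 231, 286, 341, 396, 451

Selection 1: 717
Selection 2: 717 + 55 = 772 → 772 − 761 = 11
Selection 3: 11 + 55 = 66
Selection 4: 66 + 55 = 121
Selection 5: 121 + 55 = 176
Selection 6: 176 + 55 = 231
Selection 7: 231 + 55 = 286
Selection 8: 286 + 55 = 341
Selection 9: 341 + 55 = 396
Selection 10: 396 + 55 = 451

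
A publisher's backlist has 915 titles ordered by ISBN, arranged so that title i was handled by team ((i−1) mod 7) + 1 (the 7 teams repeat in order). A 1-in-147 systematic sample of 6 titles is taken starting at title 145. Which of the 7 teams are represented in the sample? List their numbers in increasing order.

Consecutive selections differ by k = 147, so their team numbers differ by 147 mod 7 = 0.
gcd(147, 7) = 7, so the sample visits 7/7 = 1 distinct residues mod 7.
Start 145 is team 5; the teams hit are 5.

5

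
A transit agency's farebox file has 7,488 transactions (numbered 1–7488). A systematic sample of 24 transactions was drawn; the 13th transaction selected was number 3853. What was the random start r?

109

k = 7488/24 = 312
r = 3853 − (13−1)×312 = 3853 − 3744 = 109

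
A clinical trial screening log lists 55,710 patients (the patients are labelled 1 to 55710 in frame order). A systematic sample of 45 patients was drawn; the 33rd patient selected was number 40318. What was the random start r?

k = 55710/45 = 1238
r = 40318 − (33−1)×1238 = 40318 − 39616 = 702

702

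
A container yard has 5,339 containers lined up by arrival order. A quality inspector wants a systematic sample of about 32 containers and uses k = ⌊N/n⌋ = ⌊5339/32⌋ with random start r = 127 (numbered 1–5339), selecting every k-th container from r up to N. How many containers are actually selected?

k = ⌊5339/32⌋ = 166
Achieved size = ⌊(5339 − 127)/166⌋ + 1 = ⌊5212/166⌋ + 1 = 31 + 1 = 32
(last selection: 127 + 31×166 = 5273 ≤ 5339; next would be 5439 > 5339)

32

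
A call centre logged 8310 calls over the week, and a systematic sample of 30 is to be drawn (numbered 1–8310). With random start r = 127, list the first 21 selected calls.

127, 404, 681, 958, 1235, 1512, 1789, 2066, 2343, 2620, 2897, 3174, 3451, 3728, 4005, 4282, 4559, 4836, 5113, 5390, 5667

k = N/n = 8310/30 = 277
call 1: 127
call 2: 127 + 277 = 404
call 3: 404 + 277 = 681
call 4: 681 + 277 = 958
call 5: 958 + 277 = 1235
call 6: 1235 + 277 = 1512
call 7: 1512 + 277 = 1789
call 8: 1789 + 277 = 2066
call 9: 2066 + 277 = 2343
call 10: 2343 + 277 = 2620
call 11: 2620 + 277 = 2897
call 12: 2897 + 277 = 3174
call 13: 3174 + 277 = 3451
call 14: 3451 + 277 = 3728
call 15: 3728 + 277 = 4005
call 16: 4005 + 277 = 4282
call 17: 4282 + 277 = 4559
call 18: 4559 + 277 = 4836
call 19: 4836 + 277 = 5113
call 20: 5113 + 277 = 5390
call 21: 5390 + 277 = 5667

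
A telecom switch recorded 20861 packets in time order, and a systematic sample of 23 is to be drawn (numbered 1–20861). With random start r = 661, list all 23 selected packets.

661, 1568, 2475, 3382, 4289, 5196, 6103, 7010, 7917, 8824, 9731, 10638, 11545, 12452, 13359, 14266, 15173, 16080, 16987, 17894, 18801, 19708, 20615

k = N/n = 20861/23 = 907
packet 1: 661
packet 2: 661 + 907 = 1568
packet 3: 1568 + 907 = 2475
packet 4: 2475 + 907 = 3382
packet 5: 3382 + 907 = 4289
packet 6: 4289 + 907 = 5196
packet 7: 5196 + 907 = 6103
packet 8: 6103 + 907 = 7010
packet 9: 7010 + 907 = 7917
packet 10: 7917 + 907 = 8824
packet 11: 8824 + 907 = 9731
packet 12: 9731 + 907 = 10638
packet 13: 10638 + 907 = 11545
packet 14: 11545 + 907 = 12452
packet 15: 12452 + 907 = 13359
packet 16: 13359 + 907 = 14266
packet 17: 14266 + 907 = 15173
packet 18: 15173 + 907 = 16080
packet 19: 16080 + 907 = 16987
packet 20: 16987 + 907 = 17894
packet 21: 17894 + 907 = 18801
packet 22: 18801 + 907 = 19708
packet 23: 19708 + 907 = 20615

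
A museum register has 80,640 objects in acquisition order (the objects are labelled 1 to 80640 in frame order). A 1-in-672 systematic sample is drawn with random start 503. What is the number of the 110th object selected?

73751

k = 672
110th selection = r + (110−1)·k = 503 + 109×672 = 503 + 73248 = 73751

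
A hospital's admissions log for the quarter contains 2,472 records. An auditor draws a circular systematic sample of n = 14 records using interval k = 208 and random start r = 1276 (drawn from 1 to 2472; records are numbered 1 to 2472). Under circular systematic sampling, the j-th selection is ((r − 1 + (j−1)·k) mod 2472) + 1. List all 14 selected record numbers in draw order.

Selection 1: 1276
Selection 2: 1276 + 208 = 1484
Selection 3: 1484 + 208 = 1692
Selection 4: 1692 + 208 = 1900
Selection 5: 1900 + 208 = 2108
Selection 6: 2108 + 208 = 2316
Selection 7: 2316 + 208 = 2524 → 2524 − 2472 = 52
Selection 8: 52 + 208 = 260
Selection 9: 260 + 208 = 468
Selection 10: 468 + 208 = 676
Selection 11: 676 + 208 = 884
Selection 12: 884 + 208 = 1092
Selection 13: 1092 + 208 = 1300
Selection 14: 1300 + 208 = 1508

1276, 1484, 1692, 1900, 2108, 2316, 52, 260, 468, 676, 884, 1092, 1300, 1508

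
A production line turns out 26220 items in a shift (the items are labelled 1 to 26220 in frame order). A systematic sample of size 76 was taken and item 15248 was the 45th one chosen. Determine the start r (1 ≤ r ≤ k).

k = 26220/76 = 345
r = 15248 − (45−1)×345 = 15248 − 15180 = 68

68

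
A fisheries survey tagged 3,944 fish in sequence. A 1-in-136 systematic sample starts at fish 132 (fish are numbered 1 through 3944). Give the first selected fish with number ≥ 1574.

k = 136
Steps past start: ⌈(1574 − 132)/136⌉ = ⌈1442/136⌉ = 11
Selected fish: 132 + 11×136 = 1628

1628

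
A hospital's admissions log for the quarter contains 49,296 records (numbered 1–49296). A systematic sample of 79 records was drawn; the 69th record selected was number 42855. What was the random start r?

423

k = 49296/79 = 624
r = 42855 − (69−1)×624 = 42855 − 42432 = 423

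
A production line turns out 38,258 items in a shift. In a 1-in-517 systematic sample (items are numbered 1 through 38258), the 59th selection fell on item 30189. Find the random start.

203

k = 517
r = 30189 − (59−1)×517 = 30189 − 29986 = 203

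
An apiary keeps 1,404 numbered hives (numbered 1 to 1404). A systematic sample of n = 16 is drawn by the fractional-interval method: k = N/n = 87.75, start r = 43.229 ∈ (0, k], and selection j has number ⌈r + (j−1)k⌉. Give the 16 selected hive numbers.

44, 131, 219, 307, 395, 482, 570, 658, 746, 833, 921, 1009, 1097, 1184, 1272, 1360

j=1: r + 0k = 43.229 → ⌈·⌉ = 44
j=2: r + 1k = 130.979 → ⌈·⌉ = 131
j=3: r + 2k = 218.729 → ⌈·⌉ = 219
j=4: r + 3k = 306.479 → ⌈·⌉ = 307
j=5: r + 4k = 394.229 → ⌈·⌉ = 395
j=6: r + 5k = 481.979 → ⌈·⌉ = 482
j=7: r + 6k = 569.729 → ⌈·⌉ = 570
j=8: r + 7k = 657.479 → ⌈·⌉ = 658
j=9: r + 8k = 745.229 → ⌈·⌉ = 746
j=10: r + 9k = 832.979 → ⌈·⌉ = 833
j=11: r + 10k = 920.729 → ⌈·⌉ = 921
j=12: r + 11k = 1008.479 → ⌈·⌉ = 1009
j=13: r + 12k = 1096.229 → ⌈·⌉ = 1097
j=14: r + 13k = 1183.979 → ⌈·⌉ = 1184
j=15: r + 14k = 1271.729 → ⌈·⌉ = 1272
j=16: r + 15k = 1359.479 → ⌈·⌉ = 1360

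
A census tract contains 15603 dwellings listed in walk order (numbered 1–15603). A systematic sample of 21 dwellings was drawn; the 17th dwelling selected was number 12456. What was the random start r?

k = 15603/21 = 743
r = 12456 − (17−1)×743 = 12456 − 11888 = 568

568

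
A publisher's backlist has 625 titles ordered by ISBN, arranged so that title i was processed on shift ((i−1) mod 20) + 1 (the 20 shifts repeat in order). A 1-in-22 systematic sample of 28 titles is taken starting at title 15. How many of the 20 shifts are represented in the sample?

10

Consecutive selections differ by k = 22, so their shift numbers differ by 22 mod 20 = 2.
gcd(22, 20) = 2, so the sample visits 20/2 = 10 distinct residues mod 20.
Start 15 is shift 15; the shifts hit are 1, 3, 5, 7, 9, 11, 13, 15, 17, 19.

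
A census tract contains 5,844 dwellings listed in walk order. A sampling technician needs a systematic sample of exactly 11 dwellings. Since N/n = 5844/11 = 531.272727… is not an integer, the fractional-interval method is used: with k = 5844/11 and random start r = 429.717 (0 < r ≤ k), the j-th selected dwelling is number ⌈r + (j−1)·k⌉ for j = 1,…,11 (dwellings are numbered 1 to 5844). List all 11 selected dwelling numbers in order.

430, 961, 1493, 2024, 2555, 3087, 3618, 4149, 4680, 5212, 5743

j=1: r + 0k = 429.717 → ⌈·⌉ = 430
j=2: r + 1k = 960.989727… → ⌈·⌉ = 961
j=3: r + 2k = 1492.262454… → ⌈·⌉ = 1493
j=4: r + 3k = 2023.535181… → ⌈·⌉ = 2024
j=5: r + 4k = 2554.807909… → ⌈·⌉ = 2555
j=6: r + 5k = 3086.080636… → ⌈·⌉ = 3087
j=7: r + 6k = 3617.353363… → ⌈·⌉ = 3618
j=8: r + 7k = 4148.626090… → ⌈·⌉ = 4149
j=9: r + 8k = 4679.898818… → ⌈·⌉ = 4680
j=10: r + 9k = 5211.171545… → ⌈·⌉ = 5212
j=11: r + 10k = 5742.444272… → ⌈·⌉ = 5743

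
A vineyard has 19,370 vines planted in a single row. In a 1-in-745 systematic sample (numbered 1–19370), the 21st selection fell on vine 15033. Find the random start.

k = 745
r = 15033 − (21−1)×745 = 15033 − 14900 = 133

133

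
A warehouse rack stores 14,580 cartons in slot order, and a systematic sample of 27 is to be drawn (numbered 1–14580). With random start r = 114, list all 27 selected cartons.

114, 654, 1194, 1734, 2274, 2814, 3354, 3894, 4434, 4974, 5514, 6054, 6594, 7134, 7674, 8214, 8754, 9294, 9834, 10374, 10914, 11454, 11994, 12534, 13074, 13614, 14154

k = N/n = 14580/27 = 540
carton 1: 114
carton 2: 114 + 540 = 654
carton 3: 654 + 540 = 1194
carton 4: 1194 + 540 = 1734
carton 5: 1734 + 540 = 2274
carton 6: 2274 + 540 = 2814
carton 7: 2814 + 540 = 3354
carton 8: 3354 + 540 = 3894
carton 9: 3894 + 540 = 4434
carton 10: 4434 + 540 = 4974
carton 11: 4974 + 540 = 5514
carton 12: 5514 + 540 = 6054
carton 13: 6054 + 540 = 6594
carton 14: 6594 + 540 = 7134
carton 15: 7134 + 540 = 7674
carton 16: 7674 + 540 = 8214
carton 17: 8214 + 540 = 8754
carton 18: 8754 + 540 = 9294
carton 19: 9294 + 540 = 9834
carton 20: 9834 + 540 = 10374
carton 21: 10374 + 540 = 10914
carton 22: 10914 + 540 = 11454
carton 23: 11454 + 540 = 11994
carton 24: 11994 + 540 = 12534
carton 25: 12534 + 540 = 13074
carton 26: 13074 + 540 = 13614
carton 27: 13614 + 540 = 14154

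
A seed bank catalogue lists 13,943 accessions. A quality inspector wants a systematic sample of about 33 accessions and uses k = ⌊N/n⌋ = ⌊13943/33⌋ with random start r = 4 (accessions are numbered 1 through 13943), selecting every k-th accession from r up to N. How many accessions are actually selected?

34

k = ⌊13943/33⌋ = 422
Achieved size = ⌊(13943 − 4)/422⌋ + 1 = ⌊13939/422⌋ + 1 = 33 + 1 = 34
(last selection: 4 + 33×422 = 13930 ≤ 13943; next would be 14352 > 13943)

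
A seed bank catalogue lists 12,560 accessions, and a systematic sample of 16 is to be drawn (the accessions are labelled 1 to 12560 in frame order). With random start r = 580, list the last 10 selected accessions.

5290, 6075, 6860, 7645, 8430, 9215, 10000, 10785, 11570, 12355

k = N/n = 12560/16 = 785
7th selection = 580 + 6×785 = 5290
8th: 5290 + 785 = 6075
9th: 6075 + 785 = 6860
10th: 6860 + 785 = 7645
11th: 7645 + 785 = 8430
12th: 8430 + 785 = 9215
13th: 9215 + 785 = 10000
14th: 10000 + 785 = 10785
15th: 10785 + 785 = 11570
16th: 11570 + 785 = 12355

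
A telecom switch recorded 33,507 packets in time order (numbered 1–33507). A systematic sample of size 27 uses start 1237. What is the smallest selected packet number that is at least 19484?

k = 33507/27 = 1241
Steps past start: ⌈(19484 − 1237)/1241⌉ = ⌈18247/1241⌉ = 15
Selected packet: 1237 + 15×1241 = 19852

19852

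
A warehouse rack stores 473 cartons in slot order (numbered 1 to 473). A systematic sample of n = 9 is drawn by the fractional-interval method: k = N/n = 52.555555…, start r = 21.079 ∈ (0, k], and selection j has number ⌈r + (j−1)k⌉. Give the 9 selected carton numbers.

j=1: r + 0k = 21.079 → ⌈·⌉ = 22
j=2: r + 1k = 73.634555… → ⌈·⌉ = 74
j=3: r + 2k = 126.190111… → ⌈·⌉ = 127
j=4: r + 3k = 178.745666… → ⌈·⌉ = 179
j=5: r + 4k = 231.301222… → ⌈·⌉ = 232
j=6: r + 5k = 283.856777… → ⌈·⌉ = 284
j=7: r + 6k = 336.412333… → ⌈·⌉ = 337
j=8: r + 7k = 388.967888… → ⌈·⌉ = 389
j=9: r + 8k = 441.523444… → ⌈·⌉ = 442

22, 74, 127, 179, 232, 284, 337, 389, 442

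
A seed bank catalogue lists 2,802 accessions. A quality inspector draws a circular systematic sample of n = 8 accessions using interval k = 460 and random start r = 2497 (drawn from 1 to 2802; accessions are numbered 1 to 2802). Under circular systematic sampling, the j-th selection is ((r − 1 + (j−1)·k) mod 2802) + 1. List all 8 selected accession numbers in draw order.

2497, 155, 615, 1075, 1535, 1995, 2455, 113

Selection 1: 2497
Selection 2: 2497 + 460 = 2957 → 2957 − 2802 = 155
Selection 3: 155 + 460 = 615
Selection 4: 615 + 460 = 1075
Selection 5: 1075 + 460 = 1535
Selection 6: 1535 + 460 = 1995
Selection 7: 1995 + 460 = 2455
Selection 8: 2455 + 460 = 2915 → 2915 − 2802 = 113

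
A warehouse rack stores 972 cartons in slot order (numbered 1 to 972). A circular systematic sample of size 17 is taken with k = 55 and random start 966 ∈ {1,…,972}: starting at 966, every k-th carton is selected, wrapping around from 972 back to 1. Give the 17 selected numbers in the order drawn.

966, 49, 104, 159, 214, 269, 324, 379, 434, 489, 544, 599, 654, 709, 764, 819, 874

Selection 1: 966
Selection 2: 966 + 55 = 1021 → 1021 − 972 = 49
Selection 3: 49 + 55 = 104
Selection 4: 104 + 55 = 159
Selection 5: 159 + 55 = 214
Selection 6: 214 + 55 = 269
Selection 7: 269 + 55 = 324
Selection 8: 324 + 55 = 379
Selection 9: 379 + 55 = 434
Selection 10: 434 + 55 = 489
Selection 11: 489 + 55 = 544
Selection 12: 544 + 55 = 599
Selection 13: 599 + 55 = 654
Selection 14: 654 + 55 = 709
Selection 15: 709 + 55 = 764
Selection 16: 764 + 55 = 819
Selection 17: 819 + 55 = 874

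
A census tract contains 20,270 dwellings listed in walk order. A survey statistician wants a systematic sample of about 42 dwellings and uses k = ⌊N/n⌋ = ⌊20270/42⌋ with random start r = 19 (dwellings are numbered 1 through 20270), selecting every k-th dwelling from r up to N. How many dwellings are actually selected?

k = ⌊20270/42⌋ = 482
Achieved size = ⌊(20270 − 19)/482⌋ + 1 = ⌊20251/482⌋ + 1 = 42 + 1 = 43
(last selection: 19 + 42×482 = 20263 ≤ 20270; next would be 20745 > 20270)

43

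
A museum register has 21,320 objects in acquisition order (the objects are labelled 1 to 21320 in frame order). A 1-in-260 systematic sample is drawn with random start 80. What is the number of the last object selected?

21140

k = 260
82nd selection = r + (82−1)·k = 80 + 81×260 = 80 + 21060 = 21140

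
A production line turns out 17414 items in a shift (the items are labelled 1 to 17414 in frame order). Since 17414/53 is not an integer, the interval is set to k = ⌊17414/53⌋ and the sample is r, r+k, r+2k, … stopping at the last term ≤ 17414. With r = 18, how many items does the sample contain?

k = ⌊17414/53⌋ = 328
Achieved size = ⌊(17414 − 18)/328⌋ + 1 = ⌊17396/328⌋ + 1 = 53 + 1 = 54
(last selection: 18 + 53×328 = 17402 ≤ 17414; next would be 17730 > 17414)

54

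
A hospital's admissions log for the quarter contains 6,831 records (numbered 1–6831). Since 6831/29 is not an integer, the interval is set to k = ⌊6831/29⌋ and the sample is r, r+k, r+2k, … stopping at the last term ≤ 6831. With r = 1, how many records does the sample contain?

30

k = ⌊6831/29⌋ = 235
Achieved size = ⌊(6831 − 1)/235⌋ + 1 = ⌊6830/235⌋ + 1 = 29 + 1 = 30
(last selection: 1 + 29×235 = 6816 ≤ 6831; next would be 7051 > 6831)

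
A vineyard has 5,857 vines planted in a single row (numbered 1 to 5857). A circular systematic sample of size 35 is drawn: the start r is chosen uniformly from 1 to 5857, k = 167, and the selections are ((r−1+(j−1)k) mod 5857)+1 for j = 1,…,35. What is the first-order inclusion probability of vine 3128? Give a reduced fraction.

For each position j, as r ranges over 1…5857 the j-th selection hits every vine exactly once, so vine 3128 is selected for exactly 35 of the 5857 starts.
Inclusion probability = 35/5857.

35/5857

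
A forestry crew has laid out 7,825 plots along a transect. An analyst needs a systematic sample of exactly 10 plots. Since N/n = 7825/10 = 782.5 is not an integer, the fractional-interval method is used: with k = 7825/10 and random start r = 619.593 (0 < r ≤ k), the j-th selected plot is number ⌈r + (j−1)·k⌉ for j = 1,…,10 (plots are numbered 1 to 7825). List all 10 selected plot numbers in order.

j=1: r + 0k = 619.593 → ⌈·⌉ = 620
j=2: r + 1k = 1402.093 → ⌈·⌉ = 1403
j=3: r + 2k = 2184.593 → ⌈·⌉ = 2185
j=4: r + 3k = 2967.093 → ⌈·⌉ = 2968
j=5: r + 4k = 3749.593 → ⌈·⌉ = 3750
j=6: r + 5k = 4532.093 → ⌈·⌉ = 4533
j=7: r + 6k = 5314.593 → ⌈·⌉ = 5315
j=8: r + 7k = 6097.093 → ⌈·⌉ = 6098
j=9: r + 8k = 6879.593 → ⌈·⌉ = 6880
j=10: r + 9k = 7662.093 → ⌈·⌉ = 7663

620, 1403, 2185, 2968, 3750, 4533, 5315, 6098, 6880, 7663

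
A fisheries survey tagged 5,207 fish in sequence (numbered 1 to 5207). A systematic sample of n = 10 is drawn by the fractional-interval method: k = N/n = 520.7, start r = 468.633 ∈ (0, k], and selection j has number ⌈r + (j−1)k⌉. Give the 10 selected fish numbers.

j=1: r + 0k = 468.633 → ⌈·⌉ = 469
j=2: r + 1k = 989.333 → ⌈·⌉ = 990
j=3: r + 2k = 1510.033 → ⌈·⌉ = 1511
j=4: r + 3k = 2030.733 → ⌈·⌉ = 2031
j=5: r + 4k = 2551.433 → ⌈·⌉ = 2552
j=6: r + 5k = 3072.133 → ⌈·⌉ = 3073
j=7: r + 6k = 3592.833 → ⌈·⌉ = 3593
j=8: r + 7k = 4113.533 → ⌈·⌉ = 4114
j=9: r + 8k = 4634.233 → ⌈·⌉ = 4635
j=10: r + 9k = 5154.933 → ⌈·⌉ = 5155

469, 990, 1511, 2031, 2552, 3073, 3593, 4114, 4635, 5155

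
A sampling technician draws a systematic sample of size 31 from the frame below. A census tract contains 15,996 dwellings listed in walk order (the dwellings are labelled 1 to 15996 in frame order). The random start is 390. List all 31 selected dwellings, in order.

k = N/n = 15996/31 = 516
dwelling 1: 390
dwelling 2: 390 + 516 = 906
dwelling 3: 906 + 516 = 1422
dwelling 4: 1422 + 516 = 1938
dwelling 5: 1938 + 516 = 2454
dwelling 6: 2454 + 516 = 2970
dwelling 7: 2970 + 516 = 3486
dwelling 8: 3486 + 516 = 4002
dwelling 9: 4002 + 516 = 4518
dwelling 10: 4518 + 516 = 5034
dwelling 11: 5034 + 516 = 5550
dwelling 12: 5550 + 516 = 6066
dwelling 13: 6066 + 516 = 6582
dwelling 14: 6582 + 516 = 7098
dwelling 15: 7098 + 516 = 7614
dwelling 16: 7614 + 516 = 8130
dwelling 17: 8130 + 516 = 8646
dwelling 18: 8646 + 516 = 9162
dwelling 19: 9162 + 516 = 9678
dwelling 20: 9678 + 516 = 10194
dwelling 21: 10194 + 516 = 10710
dwelling 22: 10710 + 516 = 11226
dwelling 23: 11226 + 516 = 11742
dwelling 24: 11742 + 516 = 12258
dwelling 25: 12258 + 516 = 12774
dwelling 26: 12774 + 516 = 13290
dwelling 27: 13290 + 516 = 13806
dwelling 28: 13806 + 516 = 14322
dwelling 29: 14322 + 516 = 14838
dwelling 30: 14838 + 516 = 15354
dwelling 31: 15354 + 516 = 15870

390, 906, 1422, 1938, 2454, 2970, 3486, 4002, 4518, 5034, 5550, 6066, 6582, 7098, 7614, 8130, 8646, 9162, 9678, 10194, 10710, 11226, 11742, 12258, 12774, 13290, 13806, 14322, 14838, 15354, 15870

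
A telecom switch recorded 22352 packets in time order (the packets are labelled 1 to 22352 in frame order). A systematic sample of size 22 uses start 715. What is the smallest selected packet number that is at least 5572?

k = 22352/22 = 1016
Steps past start: ⌈(5572 − 715)/1016⌉ = ⌈4857/1016⌉ = 5
Selected packet: 715 + 5×1016 = 5795

5795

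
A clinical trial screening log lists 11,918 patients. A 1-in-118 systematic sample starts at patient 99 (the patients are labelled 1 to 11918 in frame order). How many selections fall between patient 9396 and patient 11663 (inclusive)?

20

k = 118
First selection ≥ 9396: 99 + ⌈(9396−99)/118⌉·118 = 99 + 79×118 = 9421
Last selection ≤ 11663: 99 + ⌊(11663−99)/118⌋·118 = 99 + 98×118 = 11663
Count = 98 − 79 + 1 = 20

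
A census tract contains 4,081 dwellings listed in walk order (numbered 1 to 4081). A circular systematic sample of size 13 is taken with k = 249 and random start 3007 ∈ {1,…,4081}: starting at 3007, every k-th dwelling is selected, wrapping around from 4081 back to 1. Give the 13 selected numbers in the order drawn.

3007, 3256, 3505, 3754, 4003, 171, 420, 669, 918, 1167, 1416, 1665, 1914

Selection 1: 3007
Selection 2: 3007 + 249 = 3256
Selection 3: 3256 + 249 = 3505
Selection 4: 3505 + 249 = 3754
Selection 5: 3754 + 249 = 4003
Selection 6: 4003 + 249 = 4252 → 4252 − 4081 = 171
Selection 7: 171 + 249 = 420
Selection 8: 420 + 249 = 669
Selection 9: 669 + 249 = 918
Selection 10: 918 + 249 = 1167
Selection 11: 1167 + 249 = 1416
Selection 12: 1416 + 249 = 1665
Selection 13: 1665 + 249 = 1914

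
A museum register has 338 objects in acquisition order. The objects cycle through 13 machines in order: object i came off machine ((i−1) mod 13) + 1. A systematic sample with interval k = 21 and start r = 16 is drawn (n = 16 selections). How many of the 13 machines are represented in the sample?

Consecutive selections differ by k = 21, so their machine numbers differ by 21 mod 13 = 8.
gcd(21, 13) = 1, so the sample visits 13/1 = 13 distinct residues mod 13.
Start 16 is machine 3; the machines hit are 1, 2, 3, 4, 5, 6, 7, 8, 9, 10, 11, 12, 13.

13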